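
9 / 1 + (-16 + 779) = 772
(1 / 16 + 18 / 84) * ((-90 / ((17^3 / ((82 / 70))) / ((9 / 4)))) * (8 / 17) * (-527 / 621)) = 118203/22147804 = 0.01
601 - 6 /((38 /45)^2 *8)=3465301/5776 = 599.95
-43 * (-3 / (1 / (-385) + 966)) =49665/371909 = 0.13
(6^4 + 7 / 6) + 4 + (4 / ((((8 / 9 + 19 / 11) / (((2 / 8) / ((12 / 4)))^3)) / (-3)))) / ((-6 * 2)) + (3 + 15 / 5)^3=1517.17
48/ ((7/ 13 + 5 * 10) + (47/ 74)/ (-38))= 1754688/1846873 = 0.95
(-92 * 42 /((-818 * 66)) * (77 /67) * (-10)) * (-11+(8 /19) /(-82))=193235420/21346937 = 9.05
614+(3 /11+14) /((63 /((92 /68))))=7237145/11781 = 614.31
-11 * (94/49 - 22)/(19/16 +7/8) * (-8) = -41984/49 = -856.82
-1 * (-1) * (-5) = -5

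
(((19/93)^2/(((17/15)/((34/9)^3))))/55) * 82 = 68439824/23118777 = 2.96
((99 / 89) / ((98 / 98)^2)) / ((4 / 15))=1485/356 = 4.17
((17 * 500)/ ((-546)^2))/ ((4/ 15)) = 10625/99372 = 0.11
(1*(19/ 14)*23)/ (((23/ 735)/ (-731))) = -1458345/2 = -729172.50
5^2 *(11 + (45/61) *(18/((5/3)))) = 28925/61 = 474.18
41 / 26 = 1.58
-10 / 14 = -5/7 = -0.71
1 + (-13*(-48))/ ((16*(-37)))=-2/37 = -0.05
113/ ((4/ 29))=3277/4 = 819.25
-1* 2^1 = -2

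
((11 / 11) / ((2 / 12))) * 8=48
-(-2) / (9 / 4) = 8/9 = 0.89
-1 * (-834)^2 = -695556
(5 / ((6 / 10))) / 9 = 25/27 = 0.93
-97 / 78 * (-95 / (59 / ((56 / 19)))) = 13580/2301 = 5.90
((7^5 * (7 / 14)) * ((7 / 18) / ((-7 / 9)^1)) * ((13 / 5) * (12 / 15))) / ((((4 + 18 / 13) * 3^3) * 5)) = -405769/33750 = -12.02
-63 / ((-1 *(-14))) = -9/2 = -4.50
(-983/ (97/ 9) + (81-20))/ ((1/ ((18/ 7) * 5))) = -263700/679 = -388.37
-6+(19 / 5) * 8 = 122/5 = 24.40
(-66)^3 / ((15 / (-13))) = 1245816/5 = 249163.20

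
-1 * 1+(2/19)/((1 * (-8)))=-1.01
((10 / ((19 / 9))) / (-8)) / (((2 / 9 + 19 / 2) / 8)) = -324/665 = -0.49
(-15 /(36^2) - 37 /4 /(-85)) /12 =3571/440640 = 0.01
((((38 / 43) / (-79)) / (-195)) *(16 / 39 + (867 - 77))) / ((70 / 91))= 585694/9936225 = 0.06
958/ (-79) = -958/79 = -12.13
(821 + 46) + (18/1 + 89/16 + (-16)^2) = 18345/16 = 1146.56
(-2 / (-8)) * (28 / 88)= 7/88 = 0.08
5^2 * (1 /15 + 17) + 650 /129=55690/129 = 431.71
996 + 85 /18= 18013/18 = 1000.72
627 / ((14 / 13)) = 8151/14 = 582.21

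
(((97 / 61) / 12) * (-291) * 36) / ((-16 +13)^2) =-9409/61 = -154.25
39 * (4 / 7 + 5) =1521/7 = 217.29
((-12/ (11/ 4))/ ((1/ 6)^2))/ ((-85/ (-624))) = -1078272/935 = -1153.23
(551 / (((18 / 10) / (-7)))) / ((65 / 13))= -3857/9 = -428.56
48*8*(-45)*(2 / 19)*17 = -587520/19 = -30922.11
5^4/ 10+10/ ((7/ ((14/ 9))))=1165/18 = 64.72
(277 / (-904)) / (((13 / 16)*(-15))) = 554/22035 = 0.03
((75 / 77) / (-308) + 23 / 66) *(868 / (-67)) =-4.47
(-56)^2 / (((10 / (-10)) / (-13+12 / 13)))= 492352/13 = 37873.23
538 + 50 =588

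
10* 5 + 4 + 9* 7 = 117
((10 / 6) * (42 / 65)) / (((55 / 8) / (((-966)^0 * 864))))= 96768/715 = 135.34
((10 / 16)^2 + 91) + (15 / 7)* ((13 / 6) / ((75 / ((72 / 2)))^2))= 5177779/56000 = 92.46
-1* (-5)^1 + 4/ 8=11/2 = 5.50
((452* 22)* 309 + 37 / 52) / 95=32344.18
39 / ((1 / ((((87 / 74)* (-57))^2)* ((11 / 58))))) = 363787281/10952 = 33216.52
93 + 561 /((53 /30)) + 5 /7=152578/371 = 411.26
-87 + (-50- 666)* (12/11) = -9549/11 = -868.09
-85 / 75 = -1.13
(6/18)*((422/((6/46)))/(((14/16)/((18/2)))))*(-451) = -35019248/7 = -5002749.71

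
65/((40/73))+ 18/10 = 4817/40 = 120.42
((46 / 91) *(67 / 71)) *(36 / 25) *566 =62798832/161525 = 388.79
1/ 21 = 0.05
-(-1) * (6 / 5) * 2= 12/5 = 2.40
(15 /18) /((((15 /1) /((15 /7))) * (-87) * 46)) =-5/168084 = 0.00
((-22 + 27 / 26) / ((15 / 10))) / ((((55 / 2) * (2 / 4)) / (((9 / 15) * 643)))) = -280348/715 = -392.10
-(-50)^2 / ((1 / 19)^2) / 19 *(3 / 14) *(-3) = 213750/7 = 30535.71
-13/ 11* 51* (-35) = 23205/11 = 2109.55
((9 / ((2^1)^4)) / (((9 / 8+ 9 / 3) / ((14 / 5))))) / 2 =21/110 = 0.19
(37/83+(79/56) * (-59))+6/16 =-47881/581 = -82.41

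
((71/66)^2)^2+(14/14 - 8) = -107411471/18974736 = -5.66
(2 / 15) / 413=2/6195 = 0.00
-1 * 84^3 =-592704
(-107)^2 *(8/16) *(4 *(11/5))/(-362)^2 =125939/327610 = 0.38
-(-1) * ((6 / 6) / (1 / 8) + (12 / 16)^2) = 137/16 = 8.56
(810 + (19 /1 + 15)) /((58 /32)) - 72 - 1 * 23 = 10749/29 = 370.66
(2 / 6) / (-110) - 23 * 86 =-1978.00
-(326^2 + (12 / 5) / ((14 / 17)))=-3719762/35 = -106278.91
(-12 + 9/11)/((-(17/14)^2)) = 7.58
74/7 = 10.57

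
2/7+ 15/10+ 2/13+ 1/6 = 575/273 = 2.11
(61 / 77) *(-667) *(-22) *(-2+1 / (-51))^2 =863296766/18207 = 47415.65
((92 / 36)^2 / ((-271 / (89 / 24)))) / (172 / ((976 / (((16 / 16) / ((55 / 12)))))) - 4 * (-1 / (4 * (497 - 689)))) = -54941480/20436381 = -2.69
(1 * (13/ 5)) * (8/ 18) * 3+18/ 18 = 67/15 = 4.47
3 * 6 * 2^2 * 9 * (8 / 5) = 5184/5 = 1036.80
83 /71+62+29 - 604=-36340/71 = -511.83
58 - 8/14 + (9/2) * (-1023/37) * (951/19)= -60725787/9842 = -6170.07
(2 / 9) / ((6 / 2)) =2/27 = 0.07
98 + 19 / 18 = 1783/18 = 99.06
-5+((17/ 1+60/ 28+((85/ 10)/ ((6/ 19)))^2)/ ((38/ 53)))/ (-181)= -74393867/6933024 = -10.73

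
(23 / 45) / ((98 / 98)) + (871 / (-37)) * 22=-861439/1665 = -517.38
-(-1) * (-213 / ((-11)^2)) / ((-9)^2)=-71/3267 = -0.02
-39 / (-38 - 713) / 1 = 39/751 = 0.05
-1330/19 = -70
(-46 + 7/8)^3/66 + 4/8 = -47028985/33792 = -1391.72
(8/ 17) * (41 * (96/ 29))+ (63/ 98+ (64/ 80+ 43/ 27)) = 62340661/931770 = 66.91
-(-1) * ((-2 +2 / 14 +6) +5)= 64/7 = 9.14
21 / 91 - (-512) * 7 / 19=46649/247 = 188.86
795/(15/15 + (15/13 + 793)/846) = 4371705/10661 = 410.07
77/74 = 1.04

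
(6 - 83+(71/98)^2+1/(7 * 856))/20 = -31435119/8221024 = -3.82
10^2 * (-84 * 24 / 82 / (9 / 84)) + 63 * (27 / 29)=-27213459/1189 = -22887.69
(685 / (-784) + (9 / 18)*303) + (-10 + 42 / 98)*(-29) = 335707/784 = 428.20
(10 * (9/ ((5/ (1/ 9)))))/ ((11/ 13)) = 26/11 = 2.36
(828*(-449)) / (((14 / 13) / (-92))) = 222319656/7 = 31759950.86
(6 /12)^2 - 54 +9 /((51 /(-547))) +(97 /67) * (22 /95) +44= -45854743/432820 = -105.94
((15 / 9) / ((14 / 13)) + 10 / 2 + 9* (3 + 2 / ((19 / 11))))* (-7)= -35087/114 = -307.78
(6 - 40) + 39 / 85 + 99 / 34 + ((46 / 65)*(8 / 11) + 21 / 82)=-14880197/498355 = -29.86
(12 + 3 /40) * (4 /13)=3.72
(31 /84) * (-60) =-155/7 = -22.14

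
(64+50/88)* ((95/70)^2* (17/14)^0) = 1025601/8624 = 118.92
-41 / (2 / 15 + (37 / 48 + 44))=-9840/10777 = -0.91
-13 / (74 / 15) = -195/74 = -2.64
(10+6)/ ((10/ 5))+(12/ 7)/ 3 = 60/7 = 8.57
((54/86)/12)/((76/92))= 207/3268 = 0.06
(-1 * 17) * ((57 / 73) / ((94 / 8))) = -3876/3431 = -1.13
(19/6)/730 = 19/4380 = 0.00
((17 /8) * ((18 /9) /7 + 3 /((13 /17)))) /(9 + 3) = 6511/8736 = 0.75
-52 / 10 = -26/5 = -5.20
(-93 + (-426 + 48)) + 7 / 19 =-8942/19 = -470.63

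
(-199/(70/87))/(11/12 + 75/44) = -571329/6055 = -94.36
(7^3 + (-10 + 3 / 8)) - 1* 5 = 2627/8 = 328.38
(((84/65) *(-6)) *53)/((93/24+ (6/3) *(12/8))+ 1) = -3392/65 = -52.18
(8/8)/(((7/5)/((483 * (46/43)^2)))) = 730020/1849 = 394.82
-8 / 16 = -0.50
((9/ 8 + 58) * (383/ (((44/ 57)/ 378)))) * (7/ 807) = 413981253/4304 = 96185.24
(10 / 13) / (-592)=-5/3848 = 0.00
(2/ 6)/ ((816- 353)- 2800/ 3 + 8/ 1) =-1/1387 = 0.00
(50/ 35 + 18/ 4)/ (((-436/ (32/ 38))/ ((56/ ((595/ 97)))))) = -128816/1232245 = -0.10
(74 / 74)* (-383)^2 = 146689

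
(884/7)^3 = 690807104/343 = 2014014.88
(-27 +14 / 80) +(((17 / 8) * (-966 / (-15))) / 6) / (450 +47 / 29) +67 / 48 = -2279207/89808 = -25.38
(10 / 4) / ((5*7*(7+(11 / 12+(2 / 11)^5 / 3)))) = 322102/35699937 = 0.01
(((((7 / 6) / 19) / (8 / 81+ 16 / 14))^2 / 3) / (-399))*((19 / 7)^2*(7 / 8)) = -3969/301334528 = 0.00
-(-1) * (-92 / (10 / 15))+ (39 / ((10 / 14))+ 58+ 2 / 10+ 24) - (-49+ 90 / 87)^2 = -9679451/4205 = -2301.89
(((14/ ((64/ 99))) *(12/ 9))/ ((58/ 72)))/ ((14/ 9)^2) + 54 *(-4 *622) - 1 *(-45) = -134292.19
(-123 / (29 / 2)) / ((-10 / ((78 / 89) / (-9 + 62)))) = 9594/683965 = 0.01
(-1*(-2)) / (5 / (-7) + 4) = 14/23 = 0.61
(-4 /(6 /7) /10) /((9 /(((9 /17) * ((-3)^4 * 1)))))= -189/85 = -2.22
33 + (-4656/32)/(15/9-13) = 3117/68 = 45.84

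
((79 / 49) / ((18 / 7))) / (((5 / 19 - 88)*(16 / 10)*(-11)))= 7505/18483696 = 0.00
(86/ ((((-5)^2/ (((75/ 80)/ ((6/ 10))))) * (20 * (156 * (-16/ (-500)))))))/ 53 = 1075/1058304 = 0.00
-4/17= -0.24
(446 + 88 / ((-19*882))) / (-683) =-3736990/5722857 = -0.65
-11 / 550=-1/50 = -0.02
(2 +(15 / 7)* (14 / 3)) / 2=6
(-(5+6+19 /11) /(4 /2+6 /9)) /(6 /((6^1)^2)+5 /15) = -105/11 = -9.55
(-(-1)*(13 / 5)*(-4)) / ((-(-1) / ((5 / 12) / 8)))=-0.54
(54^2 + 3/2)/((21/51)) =99195/14 = 7085.36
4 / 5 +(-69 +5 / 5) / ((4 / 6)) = -506/5 = -101.20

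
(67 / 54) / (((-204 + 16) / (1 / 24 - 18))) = 28877/243648 = 0.12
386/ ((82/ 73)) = 14089/41 = 343.63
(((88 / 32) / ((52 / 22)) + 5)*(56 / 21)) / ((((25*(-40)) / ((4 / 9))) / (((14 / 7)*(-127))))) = 81407/43875 = 1.86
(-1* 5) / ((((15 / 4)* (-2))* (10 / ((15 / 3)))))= 1/3 = 0.33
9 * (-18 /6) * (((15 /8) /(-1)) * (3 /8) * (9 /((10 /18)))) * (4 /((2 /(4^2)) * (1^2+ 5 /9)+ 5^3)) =177147/18028 = 9.83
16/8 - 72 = -70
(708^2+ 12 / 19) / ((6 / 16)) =25397408/19 = 1336705.68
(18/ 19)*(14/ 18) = 0.74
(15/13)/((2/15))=225/26 = 8.65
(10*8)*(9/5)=144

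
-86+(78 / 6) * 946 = 12212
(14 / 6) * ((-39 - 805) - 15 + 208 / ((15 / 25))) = -1195.44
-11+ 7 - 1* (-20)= 16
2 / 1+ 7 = 9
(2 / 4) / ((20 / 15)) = 3/8 = 0.38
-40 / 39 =-1.03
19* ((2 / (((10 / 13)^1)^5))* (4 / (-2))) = -7054567/25000 = -282.18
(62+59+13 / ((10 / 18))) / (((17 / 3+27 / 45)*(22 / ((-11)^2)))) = 11913/94 = 126.73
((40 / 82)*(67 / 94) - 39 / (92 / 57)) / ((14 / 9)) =-37998729/2481976 = -15.31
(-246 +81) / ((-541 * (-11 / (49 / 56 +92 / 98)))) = -10665/212072 = -0.05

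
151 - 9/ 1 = 142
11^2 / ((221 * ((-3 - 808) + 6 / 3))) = -121/178789 = 0.00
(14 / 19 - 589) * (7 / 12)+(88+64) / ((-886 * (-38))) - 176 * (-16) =249767843/101004 = 2472.85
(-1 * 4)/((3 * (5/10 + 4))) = -8/27 = -0.30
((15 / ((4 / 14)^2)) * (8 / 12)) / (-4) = -245/8 = -30.62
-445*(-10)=4450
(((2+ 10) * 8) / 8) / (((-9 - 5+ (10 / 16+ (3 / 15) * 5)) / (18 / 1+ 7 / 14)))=-592/33 = -17.94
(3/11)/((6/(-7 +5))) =-1/11 = -0.09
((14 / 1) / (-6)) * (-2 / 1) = 14/3 = 4.67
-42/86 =-21/43 = -0.49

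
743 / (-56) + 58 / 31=-19785/1736 = -11.40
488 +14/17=488.82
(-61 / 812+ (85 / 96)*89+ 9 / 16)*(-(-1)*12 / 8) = 1545193/12992 = 118.93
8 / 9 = 0.89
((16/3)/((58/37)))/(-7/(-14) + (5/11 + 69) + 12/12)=6512/135807 = 0.05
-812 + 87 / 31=-25085/31 = -809.19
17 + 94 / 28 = 285/14 = 20.36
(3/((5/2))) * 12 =72/5 = 14.40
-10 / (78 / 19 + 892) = -95/8513 = -0.01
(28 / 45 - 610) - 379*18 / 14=-345449/315 = -1096.66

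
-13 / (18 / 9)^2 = -13/4 = -3.25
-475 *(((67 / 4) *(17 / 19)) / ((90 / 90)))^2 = -32433025/304 = -106687.58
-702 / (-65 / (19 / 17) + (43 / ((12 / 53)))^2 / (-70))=134447040/109821379 = 1.22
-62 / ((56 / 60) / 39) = -2590.71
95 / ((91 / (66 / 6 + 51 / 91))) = 99940/8281 = 12.07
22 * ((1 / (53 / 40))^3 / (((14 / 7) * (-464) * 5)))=-8800/4317433 = 0.00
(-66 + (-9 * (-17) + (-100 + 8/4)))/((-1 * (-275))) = -1/25 = -0.04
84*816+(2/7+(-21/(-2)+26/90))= 43189697/630 = 68555.07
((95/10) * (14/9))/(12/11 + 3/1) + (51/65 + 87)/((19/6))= 3134477/100035 = 31.33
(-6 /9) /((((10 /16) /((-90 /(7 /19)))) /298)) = 543552/7 = 77650.29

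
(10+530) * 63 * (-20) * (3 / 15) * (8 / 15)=-72576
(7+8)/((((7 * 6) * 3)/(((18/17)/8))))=15/952 = 0.02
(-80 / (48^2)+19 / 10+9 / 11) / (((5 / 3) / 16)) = 21253/825 = 25.76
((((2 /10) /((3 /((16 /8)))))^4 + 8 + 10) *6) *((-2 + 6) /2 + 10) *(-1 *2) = -14580256/5625 = -2592.05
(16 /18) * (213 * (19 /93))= 10792/279 = 38.68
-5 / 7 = -0.71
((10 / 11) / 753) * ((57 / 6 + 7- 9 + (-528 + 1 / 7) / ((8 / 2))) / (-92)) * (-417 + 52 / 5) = -7085005/10668504 = -0.66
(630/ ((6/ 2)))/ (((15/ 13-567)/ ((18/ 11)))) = -4095/6743 = -0.61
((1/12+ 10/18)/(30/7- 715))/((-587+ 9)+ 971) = -161/70386300 = 0.00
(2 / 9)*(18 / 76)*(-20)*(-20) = 400/19 = 21.05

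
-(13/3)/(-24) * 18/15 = 0.22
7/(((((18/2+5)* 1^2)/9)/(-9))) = -81/2 = -40.50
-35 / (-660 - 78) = 35/738 = 0.05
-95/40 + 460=3661/8 = 457.62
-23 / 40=-0.58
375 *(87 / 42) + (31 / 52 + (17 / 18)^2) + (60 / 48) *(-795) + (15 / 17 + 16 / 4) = -105555511/501228 = -210.59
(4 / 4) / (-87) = -1/87 = -0.01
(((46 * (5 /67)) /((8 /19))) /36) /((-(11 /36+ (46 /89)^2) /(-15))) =5.93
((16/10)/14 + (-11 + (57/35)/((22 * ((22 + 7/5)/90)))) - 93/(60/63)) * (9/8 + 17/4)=-18637791/32032 = -581.85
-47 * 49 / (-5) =2303/5 = 460.60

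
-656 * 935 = -613360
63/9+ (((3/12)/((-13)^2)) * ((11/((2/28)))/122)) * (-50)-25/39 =387553/61854 = 6.27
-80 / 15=-16/3 = -5.33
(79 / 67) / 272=79/18224 = 0.00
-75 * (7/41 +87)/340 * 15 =-402075/1394 = -288.43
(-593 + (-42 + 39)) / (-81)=596/81 = 7.36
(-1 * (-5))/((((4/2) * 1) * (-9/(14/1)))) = -35/9 = -3.89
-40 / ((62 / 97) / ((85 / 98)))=-82450/1519 = -54.28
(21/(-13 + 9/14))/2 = -147/173 = -0.85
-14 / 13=-1.08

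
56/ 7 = 8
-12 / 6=-2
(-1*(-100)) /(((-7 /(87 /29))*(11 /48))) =-14400/77 = -187.01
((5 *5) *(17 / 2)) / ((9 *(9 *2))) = 425/324 = 1.31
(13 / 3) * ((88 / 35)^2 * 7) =100672/525 = 191.76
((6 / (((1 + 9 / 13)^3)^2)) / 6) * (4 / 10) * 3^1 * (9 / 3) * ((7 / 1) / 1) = 304088967/283449760 = 1.07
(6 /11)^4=1296/14641 = 0.09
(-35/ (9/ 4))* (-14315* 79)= 158323900/9 = 17591544.44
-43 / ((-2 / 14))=301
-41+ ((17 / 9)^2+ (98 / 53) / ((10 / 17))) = -736007/21465 = -34.29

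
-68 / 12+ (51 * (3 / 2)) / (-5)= -629/30 = -20.97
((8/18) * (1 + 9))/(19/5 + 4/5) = 0.97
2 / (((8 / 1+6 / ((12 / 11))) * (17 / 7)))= 28/459 = 0.06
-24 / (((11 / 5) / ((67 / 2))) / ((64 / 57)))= -85760/209 = -410.33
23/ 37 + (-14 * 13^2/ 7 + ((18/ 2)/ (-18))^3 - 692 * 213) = -43729117/296 = -147733.50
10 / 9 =1.11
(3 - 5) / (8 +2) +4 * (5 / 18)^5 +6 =13714993/2361960 = 5.81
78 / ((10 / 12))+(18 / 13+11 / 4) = 25411/260 = 97.73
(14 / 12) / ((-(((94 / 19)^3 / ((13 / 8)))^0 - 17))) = 7/96 = 0.07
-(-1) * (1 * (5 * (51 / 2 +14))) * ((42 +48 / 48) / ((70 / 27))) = 91719/28 = 3275.68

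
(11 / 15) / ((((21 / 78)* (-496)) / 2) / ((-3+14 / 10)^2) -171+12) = -2288/577455 = 0.00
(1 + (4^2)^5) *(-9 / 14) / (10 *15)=-3145731/700 = -4493.90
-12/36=-1/3 = -0.33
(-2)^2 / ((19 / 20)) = 80/19 = 4.21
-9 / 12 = -3/4 = -0.75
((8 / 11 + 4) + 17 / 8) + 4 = 955/88 = 10.85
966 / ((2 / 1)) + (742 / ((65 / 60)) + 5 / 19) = 288542/247 = 1168.19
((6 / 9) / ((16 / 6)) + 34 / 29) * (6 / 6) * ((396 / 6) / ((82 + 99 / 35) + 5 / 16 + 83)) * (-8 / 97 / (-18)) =677600/264869267 = 0.00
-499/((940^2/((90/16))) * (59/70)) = -31437/8341184 = 0.00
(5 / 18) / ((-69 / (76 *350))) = -66500/621 = -107.09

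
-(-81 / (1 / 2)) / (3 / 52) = 2808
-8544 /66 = -1424/11 = -129.45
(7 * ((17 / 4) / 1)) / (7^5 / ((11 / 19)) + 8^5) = 1309/2719124 = 0.00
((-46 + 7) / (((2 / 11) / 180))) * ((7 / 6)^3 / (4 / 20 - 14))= 4442.84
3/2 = 1.50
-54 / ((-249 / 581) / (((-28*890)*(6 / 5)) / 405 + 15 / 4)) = -8830.97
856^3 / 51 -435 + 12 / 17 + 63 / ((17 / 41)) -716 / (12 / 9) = 627180229/51 = 12297651.55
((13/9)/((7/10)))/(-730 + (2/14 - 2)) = -130/46107 = 0.00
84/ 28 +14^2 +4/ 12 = 598/3 = 199.33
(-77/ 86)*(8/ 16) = -77/172 = -0.45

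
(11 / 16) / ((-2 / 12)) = -33/8 = -4.12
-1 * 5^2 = -25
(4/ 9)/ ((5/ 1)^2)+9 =2029/225 = 9.02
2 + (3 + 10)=15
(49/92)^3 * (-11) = -1294139/778688 = -1.66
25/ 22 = 1.14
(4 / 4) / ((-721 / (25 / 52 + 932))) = -6927/5356 = -1.29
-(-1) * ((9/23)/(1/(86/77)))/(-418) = -387/370139 = 0.00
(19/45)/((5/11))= 209/225 = 0.93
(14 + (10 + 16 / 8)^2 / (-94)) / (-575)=-586/27025 = -0.02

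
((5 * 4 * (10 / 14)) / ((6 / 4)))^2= 40000/441 = 90.70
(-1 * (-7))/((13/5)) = 35/13 = 2.69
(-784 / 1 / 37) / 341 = -784/12617 = -0.06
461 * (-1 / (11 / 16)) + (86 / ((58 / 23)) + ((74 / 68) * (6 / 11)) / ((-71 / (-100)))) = -244729275/385033 = -635.61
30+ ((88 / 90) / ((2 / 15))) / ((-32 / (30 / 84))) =20105/672 = 29.92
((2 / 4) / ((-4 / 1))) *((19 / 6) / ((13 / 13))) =-19/48 = -0.40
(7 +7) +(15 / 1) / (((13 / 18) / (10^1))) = 2882/13 = 221.69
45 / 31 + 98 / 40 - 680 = -419181/620 = -676.10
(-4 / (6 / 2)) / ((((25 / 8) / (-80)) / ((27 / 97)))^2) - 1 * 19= -20394523/235225 = -86.70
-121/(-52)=121/52 = 2.33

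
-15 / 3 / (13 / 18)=-90/13 = -6.92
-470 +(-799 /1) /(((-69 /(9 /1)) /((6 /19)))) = -191008/437 = -437.09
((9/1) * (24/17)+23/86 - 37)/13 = -35127/19006 = -1.85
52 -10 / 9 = 458/9 = 50.89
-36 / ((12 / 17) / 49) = -2499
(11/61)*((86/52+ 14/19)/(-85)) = -12991/2561390 = -0.01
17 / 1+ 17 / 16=289/16 = 18.06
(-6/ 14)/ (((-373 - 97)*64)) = 3/210560 = 0.00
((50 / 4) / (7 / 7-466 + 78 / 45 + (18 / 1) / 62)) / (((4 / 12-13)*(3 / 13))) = 151125/16361584 = 0.01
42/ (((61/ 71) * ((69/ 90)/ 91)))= 8140860/1403 = 5802.47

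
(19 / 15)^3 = 6859/3375 = 2.03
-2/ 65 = -0.03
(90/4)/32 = 45/64 = 0.70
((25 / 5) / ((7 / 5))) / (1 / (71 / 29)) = 1775/203 = 8.74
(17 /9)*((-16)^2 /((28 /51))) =18496/21 = 880.76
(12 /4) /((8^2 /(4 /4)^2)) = 3/64 = 0.05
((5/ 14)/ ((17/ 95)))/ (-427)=-475/101626 = 0.00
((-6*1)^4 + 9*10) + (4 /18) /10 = 62371/45 = 1386.02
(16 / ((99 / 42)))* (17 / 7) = 544/33 = 16.48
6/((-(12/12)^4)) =-6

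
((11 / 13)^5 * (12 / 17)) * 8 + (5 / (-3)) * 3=-16099009/6311981 = -2.55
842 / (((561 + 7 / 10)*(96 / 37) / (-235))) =-18302975/134808 = -135.77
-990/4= -495/2 = -247.50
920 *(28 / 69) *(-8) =-2986.67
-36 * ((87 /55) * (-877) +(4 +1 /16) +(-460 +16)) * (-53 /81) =-85220237/1980 = -43040.52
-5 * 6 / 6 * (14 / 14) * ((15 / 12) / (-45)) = 5/36 = 0.14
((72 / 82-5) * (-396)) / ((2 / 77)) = 2576574/41 = 62843.27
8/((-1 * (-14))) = 0.57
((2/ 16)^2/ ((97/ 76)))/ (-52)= -19/80704 = 0.00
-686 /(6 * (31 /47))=-173.34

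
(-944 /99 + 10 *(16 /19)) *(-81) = 90.26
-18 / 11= -1.64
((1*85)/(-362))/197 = -85/71314 = 0.00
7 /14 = 1/2 = 0.50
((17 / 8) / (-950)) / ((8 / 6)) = -51/30400 = 0.00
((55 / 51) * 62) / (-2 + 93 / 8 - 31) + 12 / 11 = -195428/95931 = -2.04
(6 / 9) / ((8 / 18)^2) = 27/8 = 3.38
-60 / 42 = -10/7 = -1.43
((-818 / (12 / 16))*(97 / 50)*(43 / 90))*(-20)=13647512/675 = 20218.54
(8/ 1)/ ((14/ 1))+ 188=1320/7 = 188.57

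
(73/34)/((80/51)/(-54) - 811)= -5913/2233574 = 0.00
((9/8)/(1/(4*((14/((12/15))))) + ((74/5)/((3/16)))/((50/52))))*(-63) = -0.86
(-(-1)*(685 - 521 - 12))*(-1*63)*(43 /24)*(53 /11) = -909321/11 = -82665.55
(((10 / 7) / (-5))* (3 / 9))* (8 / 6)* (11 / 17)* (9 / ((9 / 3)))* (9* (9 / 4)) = -594/119 = -4.99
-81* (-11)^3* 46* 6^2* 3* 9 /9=535605048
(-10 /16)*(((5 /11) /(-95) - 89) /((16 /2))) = 46505/6688 = 6.95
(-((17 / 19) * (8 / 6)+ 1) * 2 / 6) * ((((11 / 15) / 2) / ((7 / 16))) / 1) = -2200/3591 = -0.61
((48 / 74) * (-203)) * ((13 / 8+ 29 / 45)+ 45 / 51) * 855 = -223193019/629 = -354837.87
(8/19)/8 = 1/19 = 0.05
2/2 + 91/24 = 115/24 = 4.79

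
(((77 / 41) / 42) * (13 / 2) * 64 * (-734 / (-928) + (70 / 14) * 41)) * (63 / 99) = 2436.03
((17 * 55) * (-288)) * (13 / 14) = -1750320/7 = -250045.71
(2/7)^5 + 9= 151295/16807 = 9.00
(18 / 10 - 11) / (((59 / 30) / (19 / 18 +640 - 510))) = -108514/177 = -613.07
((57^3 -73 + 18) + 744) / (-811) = -185882/811 = -229.20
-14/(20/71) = -497/10 = -49.70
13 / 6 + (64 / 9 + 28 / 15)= 1003/90 = 11.14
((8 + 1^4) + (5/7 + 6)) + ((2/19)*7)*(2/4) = 2139/133 = 16.08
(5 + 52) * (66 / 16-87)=-37791/8 = -4723.88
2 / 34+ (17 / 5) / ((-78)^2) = 30709/517140 = 0.06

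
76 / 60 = 19/15 = 1.27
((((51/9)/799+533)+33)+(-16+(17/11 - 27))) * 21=11015.60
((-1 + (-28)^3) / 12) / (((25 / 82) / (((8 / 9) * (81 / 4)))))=-2700219/25 = -108008.76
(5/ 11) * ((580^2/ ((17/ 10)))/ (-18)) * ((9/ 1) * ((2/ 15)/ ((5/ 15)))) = -3364000/187 = -17989.30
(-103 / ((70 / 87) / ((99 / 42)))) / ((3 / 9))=-887139/980 = -905.24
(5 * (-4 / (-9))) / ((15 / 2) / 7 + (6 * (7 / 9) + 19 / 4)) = 560/2643 = 0.21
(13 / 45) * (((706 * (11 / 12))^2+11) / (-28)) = -39203021/9072 = -4321.32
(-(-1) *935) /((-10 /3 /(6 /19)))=-1683/19 = -88.58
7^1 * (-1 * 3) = -21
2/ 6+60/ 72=7/6 = 1.17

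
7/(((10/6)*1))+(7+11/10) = 123/10 = 12.30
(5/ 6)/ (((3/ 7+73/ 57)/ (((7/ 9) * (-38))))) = -88445/6138 = -14.41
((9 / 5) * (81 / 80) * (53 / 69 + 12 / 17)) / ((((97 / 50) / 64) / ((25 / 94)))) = 42014700/1782569 = 23.57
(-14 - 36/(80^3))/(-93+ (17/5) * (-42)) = 1792009/30182400 = 0.06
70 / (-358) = -35/179 = -0.20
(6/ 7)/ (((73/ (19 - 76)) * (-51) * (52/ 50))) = 1425/112931 = 0.01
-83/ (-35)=83/35 = 2.37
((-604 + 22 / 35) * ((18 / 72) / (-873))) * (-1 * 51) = -8.81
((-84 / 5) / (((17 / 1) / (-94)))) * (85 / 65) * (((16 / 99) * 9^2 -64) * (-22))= 1768704/13 = 136054.15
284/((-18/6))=-284/3 = -94.67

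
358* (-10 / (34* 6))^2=4475/5202 = 0.86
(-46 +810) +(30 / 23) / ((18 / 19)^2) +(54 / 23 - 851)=-103333/1242 = -83.20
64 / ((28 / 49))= 112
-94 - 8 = -102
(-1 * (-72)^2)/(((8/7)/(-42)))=190512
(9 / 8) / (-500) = -9/4000 = 0.00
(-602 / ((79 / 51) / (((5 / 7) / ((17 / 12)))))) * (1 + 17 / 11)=-433440/869 = -498.78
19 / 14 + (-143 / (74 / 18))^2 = 23215177/19166 = 1211.27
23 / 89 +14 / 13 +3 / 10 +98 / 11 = 1341991/127270 = 10.54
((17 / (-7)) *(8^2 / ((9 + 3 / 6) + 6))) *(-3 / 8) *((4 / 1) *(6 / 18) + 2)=2720/217 = 12.53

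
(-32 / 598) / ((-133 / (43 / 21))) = 688/835107 = 0.00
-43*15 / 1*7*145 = -654675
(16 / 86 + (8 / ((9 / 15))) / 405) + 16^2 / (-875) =-672944/9142875 = -0.07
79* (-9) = -711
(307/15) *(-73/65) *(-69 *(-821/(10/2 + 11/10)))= -846373826/3965 = -213461.24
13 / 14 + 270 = 3793/14 = 270.93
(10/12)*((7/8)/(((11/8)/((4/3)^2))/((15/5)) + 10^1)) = 280/3939 = 0.07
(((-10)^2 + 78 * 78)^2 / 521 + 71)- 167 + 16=73320.88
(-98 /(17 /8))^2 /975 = 614656/281775 = 2.18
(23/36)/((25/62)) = 713/450 = 1.58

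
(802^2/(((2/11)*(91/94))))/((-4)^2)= 83134117/364 = 228390.43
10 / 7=1.43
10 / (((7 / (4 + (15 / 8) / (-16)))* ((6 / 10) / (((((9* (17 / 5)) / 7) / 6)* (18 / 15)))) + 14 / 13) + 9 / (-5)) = 2353650/121013 = 19.45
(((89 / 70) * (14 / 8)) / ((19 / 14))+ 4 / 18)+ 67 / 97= 846739/331740 = 2.55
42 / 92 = 21/46 = 0.46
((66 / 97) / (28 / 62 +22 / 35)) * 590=10562475/28421 = 371.64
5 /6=0.83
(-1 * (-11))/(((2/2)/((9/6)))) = 33/2 = 16.50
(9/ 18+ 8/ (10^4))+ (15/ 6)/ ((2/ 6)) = 10001/1250 = 8.00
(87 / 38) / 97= 87/3686 = 0.02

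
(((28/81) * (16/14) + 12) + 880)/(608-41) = 72284/45927 = 1.57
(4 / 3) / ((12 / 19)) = 19/9 = 2.11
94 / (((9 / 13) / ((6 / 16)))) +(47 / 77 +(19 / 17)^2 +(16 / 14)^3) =710095783/13084764 = 54.27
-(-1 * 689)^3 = 327082769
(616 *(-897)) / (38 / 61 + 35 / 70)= -67411344/137 = -492053.61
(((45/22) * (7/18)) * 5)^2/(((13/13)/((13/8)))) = 398125/15488 = 25.71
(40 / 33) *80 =3200/33 = 96.97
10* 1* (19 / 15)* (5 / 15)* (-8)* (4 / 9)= -1216/81 = -15.01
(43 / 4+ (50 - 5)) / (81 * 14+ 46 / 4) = 0.05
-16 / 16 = -1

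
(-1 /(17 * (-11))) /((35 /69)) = 0.01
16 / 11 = 1.45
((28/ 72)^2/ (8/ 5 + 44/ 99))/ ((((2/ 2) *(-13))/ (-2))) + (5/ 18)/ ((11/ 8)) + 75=1979015/26312 = 75.21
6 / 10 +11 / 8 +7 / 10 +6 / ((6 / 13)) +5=827/40 = 20.68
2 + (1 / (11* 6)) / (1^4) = 133/66 = 2.02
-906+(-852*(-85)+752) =72266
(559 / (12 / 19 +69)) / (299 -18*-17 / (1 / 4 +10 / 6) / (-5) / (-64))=9771320/364538097 = 0.03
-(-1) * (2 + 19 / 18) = 55/18 = 3.06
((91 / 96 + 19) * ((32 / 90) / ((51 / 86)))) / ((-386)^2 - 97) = 16469/205033923 = 0.00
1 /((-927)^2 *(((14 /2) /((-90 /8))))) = -5/2673468 = 0.00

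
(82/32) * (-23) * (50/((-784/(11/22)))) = 23575/12544 = 1.88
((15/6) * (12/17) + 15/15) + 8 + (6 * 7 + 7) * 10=500.76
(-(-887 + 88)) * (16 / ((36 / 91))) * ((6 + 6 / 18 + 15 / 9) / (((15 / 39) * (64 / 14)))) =6616519/45 = 147033.76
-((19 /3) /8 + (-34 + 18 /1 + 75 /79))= 27035/1896 = 14.26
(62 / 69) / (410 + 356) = 31/26427 = 0.00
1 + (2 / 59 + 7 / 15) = 1328/885 = 1.50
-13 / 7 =-1.86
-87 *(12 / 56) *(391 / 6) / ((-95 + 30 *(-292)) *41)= 1479/441980 = 0.00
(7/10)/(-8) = -7/80 = -0.09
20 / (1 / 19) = 380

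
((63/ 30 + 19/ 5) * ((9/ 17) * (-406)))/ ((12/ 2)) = -35931/170 = -211.36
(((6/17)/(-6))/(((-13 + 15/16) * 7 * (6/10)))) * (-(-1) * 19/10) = 152/68901 = 0.00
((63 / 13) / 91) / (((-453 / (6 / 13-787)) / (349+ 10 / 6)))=10756700/331747 = 32.42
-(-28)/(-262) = -14/131 = -0.11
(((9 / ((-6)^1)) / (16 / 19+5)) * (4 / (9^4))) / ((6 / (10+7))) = -323/728271 = 0.00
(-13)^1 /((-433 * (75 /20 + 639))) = 52/1113243 = 0.00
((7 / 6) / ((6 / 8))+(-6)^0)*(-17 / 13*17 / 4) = -6647/468 = -14.20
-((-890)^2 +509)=-792609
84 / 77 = 12/11 = 1.09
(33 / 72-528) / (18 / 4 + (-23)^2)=-1151/1164 = -0.99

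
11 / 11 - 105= -104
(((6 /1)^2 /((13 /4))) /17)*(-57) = -8208/221 = -37.14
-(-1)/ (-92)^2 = 1/8464 = 0.00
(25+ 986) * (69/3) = 23253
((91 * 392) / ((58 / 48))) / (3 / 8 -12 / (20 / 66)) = -11415040/15167 = -752.62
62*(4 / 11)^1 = 248/11 = 22.55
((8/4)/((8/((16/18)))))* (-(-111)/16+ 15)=39/8 = 4.88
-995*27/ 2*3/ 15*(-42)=112833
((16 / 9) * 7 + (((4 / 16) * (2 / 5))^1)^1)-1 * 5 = 679/90 = 7.54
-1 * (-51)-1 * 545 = -494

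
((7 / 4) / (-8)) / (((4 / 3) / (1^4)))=-21/128 = -0.16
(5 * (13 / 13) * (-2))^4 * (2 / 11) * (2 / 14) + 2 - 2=20000/77 = 259.74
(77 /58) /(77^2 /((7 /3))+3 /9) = 231/442192 = 0.00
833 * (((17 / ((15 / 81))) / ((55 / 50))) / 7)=109242/11 = 9931.09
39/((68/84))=819/17 = 48.18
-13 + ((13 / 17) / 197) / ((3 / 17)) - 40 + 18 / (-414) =-720721/13593 = -53.02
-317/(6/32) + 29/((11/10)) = -1664.30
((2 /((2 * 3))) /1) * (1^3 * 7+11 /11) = 8/3 = 2.67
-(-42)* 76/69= 1064/23 = 46.26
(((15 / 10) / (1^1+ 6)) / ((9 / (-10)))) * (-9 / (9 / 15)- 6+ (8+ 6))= 5/3 = 1.67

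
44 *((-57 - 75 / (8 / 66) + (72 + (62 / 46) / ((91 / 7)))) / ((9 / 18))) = -15883142/299 = -53120.88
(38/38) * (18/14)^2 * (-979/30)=-26433/490 = -53.94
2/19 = 0.11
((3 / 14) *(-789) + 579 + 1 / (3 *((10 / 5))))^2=74166544/441 = 168178.10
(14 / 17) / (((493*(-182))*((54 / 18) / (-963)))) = 321/108953 = 0.00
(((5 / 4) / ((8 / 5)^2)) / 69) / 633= 125/11181312 = 0.00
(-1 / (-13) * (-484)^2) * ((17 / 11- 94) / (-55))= 1968912/65 = 30290.95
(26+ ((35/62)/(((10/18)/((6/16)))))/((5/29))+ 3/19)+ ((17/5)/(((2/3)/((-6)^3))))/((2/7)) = -180339173/47120 = -3827.23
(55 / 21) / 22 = 5/42 = 0.12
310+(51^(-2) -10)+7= 798508/2601 = 307.00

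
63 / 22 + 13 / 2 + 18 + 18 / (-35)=10337/385 = 26.85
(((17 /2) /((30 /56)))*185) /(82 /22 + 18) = 96866/717 = 135.10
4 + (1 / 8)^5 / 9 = 1179649/294912 = 4.00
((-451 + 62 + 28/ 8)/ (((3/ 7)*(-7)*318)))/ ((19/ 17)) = 4369/12084 = 0.36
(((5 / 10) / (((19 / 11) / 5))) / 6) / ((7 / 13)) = 715/1596 = 0.45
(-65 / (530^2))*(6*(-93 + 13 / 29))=52338/407305 = 0.13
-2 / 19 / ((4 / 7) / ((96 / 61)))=-336/1159 = -0.29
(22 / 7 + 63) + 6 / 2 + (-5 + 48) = 785/7 = 112.14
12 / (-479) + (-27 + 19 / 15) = -185074/7185 = -25.76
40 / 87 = 0.46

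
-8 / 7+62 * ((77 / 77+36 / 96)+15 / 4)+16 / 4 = 8977/28 = 320.61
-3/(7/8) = -24/7 = -3.43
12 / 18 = 2/3 = 0.67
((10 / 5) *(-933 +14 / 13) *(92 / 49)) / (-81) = 2229160/51597 = 43.20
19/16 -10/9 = 11/144 = 0.08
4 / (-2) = -2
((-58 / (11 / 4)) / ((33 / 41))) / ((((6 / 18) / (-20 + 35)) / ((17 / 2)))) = -1212780/121 = -10022.98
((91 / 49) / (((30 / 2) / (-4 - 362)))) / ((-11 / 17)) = 26962/385 = 70.03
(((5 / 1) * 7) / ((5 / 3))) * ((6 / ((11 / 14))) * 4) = 7056/11 = 641.45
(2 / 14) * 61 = 61/7 = 8.71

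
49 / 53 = 0.92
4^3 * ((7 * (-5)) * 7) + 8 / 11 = -172472/11 = -15679.27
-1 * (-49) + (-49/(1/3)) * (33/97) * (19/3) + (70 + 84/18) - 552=-216814/291 = -745.07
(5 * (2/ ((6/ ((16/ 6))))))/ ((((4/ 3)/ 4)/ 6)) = 80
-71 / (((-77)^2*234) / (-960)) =11360/231231 = 0.05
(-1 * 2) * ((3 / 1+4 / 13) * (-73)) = 6278/13 = 482.92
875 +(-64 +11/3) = 2444/3 = 814.67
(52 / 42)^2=676/441 = 1.53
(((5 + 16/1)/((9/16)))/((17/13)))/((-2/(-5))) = 71.37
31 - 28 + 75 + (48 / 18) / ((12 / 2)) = 706/9 = 78.44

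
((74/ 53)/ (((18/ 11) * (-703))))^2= 121/82137969 = 0.00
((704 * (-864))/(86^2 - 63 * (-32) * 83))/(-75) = 4608/99275 = 0.05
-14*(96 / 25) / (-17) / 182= 96/5525 = 0.02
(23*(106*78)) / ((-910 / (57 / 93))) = -138966/1085 = -128.08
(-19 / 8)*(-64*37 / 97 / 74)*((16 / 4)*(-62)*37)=-697376/97 = -7189.44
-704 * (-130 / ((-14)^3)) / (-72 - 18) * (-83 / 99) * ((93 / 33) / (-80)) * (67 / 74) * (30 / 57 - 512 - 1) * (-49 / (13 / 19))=239795881/659340 = 363.69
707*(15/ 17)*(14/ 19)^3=29100120/116603 = 249.57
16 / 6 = 8/3 = 2.67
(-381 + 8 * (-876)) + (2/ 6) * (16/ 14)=-155161/21 = -7388.62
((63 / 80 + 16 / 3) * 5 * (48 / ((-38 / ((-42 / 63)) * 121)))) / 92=1469/634524 = 0.00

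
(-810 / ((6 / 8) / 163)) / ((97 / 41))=-74408.66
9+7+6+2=24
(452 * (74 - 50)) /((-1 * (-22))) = 5424/11 = 493.09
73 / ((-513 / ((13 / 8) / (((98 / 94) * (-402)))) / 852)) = 3166813/6736716 = 0.47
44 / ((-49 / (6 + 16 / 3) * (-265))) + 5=196271/38955 = 5.04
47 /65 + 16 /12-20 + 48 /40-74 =-3539/39 = -90.74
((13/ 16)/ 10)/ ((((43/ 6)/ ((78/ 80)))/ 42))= 31941/68800 = 0.46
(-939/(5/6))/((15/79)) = -148362/25 = -5934.48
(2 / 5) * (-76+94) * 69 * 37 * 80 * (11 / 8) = 2021976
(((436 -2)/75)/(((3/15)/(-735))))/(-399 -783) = 10633/591 = 17.99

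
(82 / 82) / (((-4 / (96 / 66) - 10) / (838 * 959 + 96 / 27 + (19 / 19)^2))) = -63031.10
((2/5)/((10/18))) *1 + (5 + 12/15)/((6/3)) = 181/50 = 3.62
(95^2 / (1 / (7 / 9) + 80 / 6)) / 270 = 12635/5526 = 2.29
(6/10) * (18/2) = 27/5 = 5.40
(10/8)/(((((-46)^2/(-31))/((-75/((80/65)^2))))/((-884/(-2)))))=400.76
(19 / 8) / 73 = 19/584 = 0.03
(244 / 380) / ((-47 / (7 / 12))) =-427/53580 = -0.01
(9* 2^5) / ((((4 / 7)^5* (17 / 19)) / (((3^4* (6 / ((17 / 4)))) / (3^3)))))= 25865973/1156 = 22375.41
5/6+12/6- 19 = -97/6 = -16.17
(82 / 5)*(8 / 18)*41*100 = 268960/9 = 29884.44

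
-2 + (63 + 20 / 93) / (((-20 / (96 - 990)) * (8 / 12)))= 4236.57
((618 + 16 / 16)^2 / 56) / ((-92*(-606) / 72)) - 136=-16542485/130088 = -127.16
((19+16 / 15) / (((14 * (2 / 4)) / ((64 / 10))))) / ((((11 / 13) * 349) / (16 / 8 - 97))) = -339872/57585 = -5.90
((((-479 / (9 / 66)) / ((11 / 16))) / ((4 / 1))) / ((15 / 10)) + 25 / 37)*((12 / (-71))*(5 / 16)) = 44.94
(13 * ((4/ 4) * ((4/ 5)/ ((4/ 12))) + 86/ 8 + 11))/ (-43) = -6279/860 = -7.30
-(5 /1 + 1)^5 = -7776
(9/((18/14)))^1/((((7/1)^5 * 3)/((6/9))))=2/21609 = 0.00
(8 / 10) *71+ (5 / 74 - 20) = 13641/370 = 36.87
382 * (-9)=-3438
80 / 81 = 0.99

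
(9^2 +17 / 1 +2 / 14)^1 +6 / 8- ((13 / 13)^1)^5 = 97.89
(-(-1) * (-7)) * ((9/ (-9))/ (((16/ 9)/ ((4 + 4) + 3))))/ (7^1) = 99/16 = 6.19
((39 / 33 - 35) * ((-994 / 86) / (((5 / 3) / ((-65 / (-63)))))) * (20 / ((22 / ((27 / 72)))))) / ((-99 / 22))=-286130/15609 = -18.33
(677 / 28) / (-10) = -677/280 = -2.42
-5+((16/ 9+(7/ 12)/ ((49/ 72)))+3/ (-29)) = -4510/1827 = -2.47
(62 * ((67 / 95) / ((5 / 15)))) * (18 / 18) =12462/95 = 131.18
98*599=58702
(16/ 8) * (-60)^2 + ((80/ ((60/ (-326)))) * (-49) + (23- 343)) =28178.67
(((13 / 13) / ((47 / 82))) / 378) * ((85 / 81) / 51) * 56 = 1640/308367 = 0.01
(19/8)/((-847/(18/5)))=-171/16940 = -0.01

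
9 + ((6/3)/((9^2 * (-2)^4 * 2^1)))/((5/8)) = 7291/810 = 9.00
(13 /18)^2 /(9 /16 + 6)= 676/8505 = 0.08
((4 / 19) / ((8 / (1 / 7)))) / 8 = 1/2128 = 0.00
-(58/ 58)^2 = -1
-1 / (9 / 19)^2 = -361/81 = -4.46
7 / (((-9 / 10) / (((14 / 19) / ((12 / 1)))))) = -0.48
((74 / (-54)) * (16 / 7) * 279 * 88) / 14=-807488/147 = -5493.12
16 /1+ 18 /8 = 73/4 = 18.25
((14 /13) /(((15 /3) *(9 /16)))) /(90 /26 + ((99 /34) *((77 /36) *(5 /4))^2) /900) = 70189056/638760835 = 0.11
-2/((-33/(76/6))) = 76/99 = 0.77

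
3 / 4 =0.75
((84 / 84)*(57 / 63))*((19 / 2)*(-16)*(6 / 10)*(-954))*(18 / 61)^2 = 892669248/130235 = 6854.30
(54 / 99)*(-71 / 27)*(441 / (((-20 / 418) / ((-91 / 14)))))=-85931.30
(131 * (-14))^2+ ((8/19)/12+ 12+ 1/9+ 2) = 575170495/171 = 3363570.15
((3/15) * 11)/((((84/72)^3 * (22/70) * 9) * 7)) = 24/343 = 0.07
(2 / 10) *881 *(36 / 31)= 31716/155 = 204.62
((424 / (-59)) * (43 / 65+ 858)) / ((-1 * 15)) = 23664712/57525 = 411.38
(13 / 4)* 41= 133.25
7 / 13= 0.54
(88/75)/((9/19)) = 1672/675 = 2.48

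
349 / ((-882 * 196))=-349/172872 = 0.00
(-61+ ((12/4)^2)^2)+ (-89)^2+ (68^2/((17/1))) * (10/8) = 8281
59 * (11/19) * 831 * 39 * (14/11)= 26769834/19 = 1408938.63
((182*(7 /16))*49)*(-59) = -1841567/8 = -230195.88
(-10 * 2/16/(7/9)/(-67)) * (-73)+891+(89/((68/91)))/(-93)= 658418695/741489 = 887.97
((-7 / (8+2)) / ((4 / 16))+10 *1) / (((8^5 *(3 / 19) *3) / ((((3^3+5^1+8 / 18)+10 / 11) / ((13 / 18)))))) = 2413/112640 = 0.02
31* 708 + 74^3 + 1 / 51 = 21785773/51 = 427172.02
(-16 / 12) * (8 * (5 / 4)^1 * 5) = -200/3 = -66.67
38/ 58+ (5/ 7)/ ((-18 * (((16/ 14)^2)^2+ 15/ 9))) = 2719667/4226982 = 0.64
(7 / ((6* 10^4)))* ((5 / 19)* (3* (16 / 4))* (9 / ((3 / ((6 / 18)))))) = 7/19000 = 0.00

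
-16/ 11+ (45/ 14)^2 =19139/2156 = 8.88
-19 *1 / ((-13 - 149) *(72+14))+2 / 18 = 1567/13932 = 0.11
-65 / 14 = -4.64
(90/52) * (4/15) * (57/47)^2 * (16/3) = 103968/28717 = 3.62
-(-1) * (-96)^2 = 9216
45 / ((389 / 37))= 1665/389 = 4.28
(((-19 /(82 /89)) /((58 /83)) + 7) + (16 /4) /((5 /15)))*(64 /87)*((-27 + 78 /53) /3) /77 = 266608/312011 = 0.85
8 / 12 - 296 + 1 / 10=-8857/30 = -295.23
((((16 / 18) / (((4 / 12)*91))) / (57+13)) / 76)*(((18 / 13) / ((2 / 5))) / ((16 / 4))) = 3/629356 = 0.00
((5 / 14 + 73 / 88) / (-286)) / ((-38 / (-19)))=-731/352352 = 0.00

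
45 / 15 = 3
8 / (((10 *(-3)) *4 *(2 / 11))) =-11/30 = -0.37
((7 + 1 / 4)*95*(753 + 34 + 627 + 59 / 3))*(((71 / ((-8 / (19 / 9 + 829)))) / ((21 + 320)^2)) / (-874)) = 14876275/207576 = 71.67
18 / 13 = 1.38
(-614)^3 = -231475544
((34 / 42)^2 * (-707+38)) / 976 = -0.45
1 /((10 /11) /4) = 22/5 = 4.40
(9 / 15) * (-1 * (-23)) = 69/5 = 13.80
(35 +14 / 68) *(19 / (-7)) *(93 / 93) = -3249/34 = -95.56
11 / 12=0.92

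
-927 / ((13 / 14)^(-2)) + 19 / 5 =-779591/980 = -795.50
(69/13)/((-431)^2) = 69/2414893 = 0.00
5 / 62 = 0.08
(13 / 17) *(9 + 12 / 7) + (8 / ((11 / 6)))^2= 392151/14399 = 27.23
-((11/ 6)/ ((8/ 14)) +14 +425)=-442.21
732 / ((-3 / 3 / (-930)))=680760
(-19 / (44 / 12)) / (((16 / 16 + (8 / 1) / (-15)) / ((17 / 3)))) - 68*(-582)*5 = 15231915/77 = 197817.08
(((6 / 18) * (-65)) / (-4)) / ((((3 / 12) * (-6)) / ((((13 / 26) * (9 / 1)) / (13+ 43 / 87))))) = -5655/4696 = -1.20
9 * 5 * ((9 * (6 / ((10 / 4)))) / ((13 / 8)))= 7776/13 = 598.15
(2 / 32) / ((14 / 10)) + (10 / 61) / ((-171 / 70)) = -26245/1168272 = -0.02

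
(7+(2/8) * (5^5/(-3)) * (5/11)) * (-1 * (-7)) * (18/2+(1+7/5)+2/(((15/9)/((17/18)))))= -4836629/495 = -9770.97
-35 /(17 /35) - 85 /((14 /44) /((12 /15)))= -34007/119 = -285.77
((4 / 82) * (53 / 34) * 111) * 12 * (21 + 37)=4094568/697 = 5874.56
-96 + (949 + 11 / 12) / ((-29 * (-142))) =-4732537/49416 = -95.77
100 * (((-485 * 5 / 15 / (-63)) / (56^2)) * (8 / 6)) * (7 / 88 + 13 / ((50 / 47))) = 13123615/9779616 = 1.34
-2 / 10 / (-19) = 1/95 = 0.01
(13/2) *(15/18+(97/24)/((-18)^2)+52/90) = 719537/77760 = 9.25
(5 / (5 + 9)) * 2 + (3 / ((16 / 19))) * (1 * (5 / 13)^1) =3035/1456 = 2.08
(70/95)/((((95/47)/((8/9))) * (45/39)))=68432/243675 = 0.28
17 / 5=3.40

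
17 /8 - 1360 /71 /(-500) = 30719/14200 = 2.16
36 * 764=27504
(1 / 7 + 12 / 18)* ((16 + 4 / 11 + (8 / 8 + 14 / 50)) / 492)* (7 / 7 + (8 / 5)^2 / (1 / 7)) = 886703/1614375 = 0.55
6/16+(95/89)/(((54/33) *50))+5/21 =140431/224280 = 0.63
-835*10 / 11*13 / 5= -21710/11 = -1973.64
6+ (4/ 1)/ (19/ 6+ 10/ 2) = 318/49 = 6.49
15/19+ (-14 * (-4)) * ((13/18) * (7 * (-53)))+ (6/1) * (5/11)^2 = -310424171/20691 = -15002.86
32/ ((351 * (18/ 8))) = 0.04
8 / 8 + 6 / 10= 8/5 = 1.60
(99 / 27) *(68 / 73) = 3.42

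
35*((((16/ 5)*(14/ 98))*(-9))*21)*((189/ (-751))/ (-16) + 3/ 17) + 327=-3245520/12767 = -254.21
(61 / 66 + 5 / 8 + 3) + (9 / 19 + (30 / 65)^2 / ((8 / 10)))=4483675/847704 = 5.29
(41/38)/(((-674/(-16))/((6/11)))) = 984/70433 = 0.01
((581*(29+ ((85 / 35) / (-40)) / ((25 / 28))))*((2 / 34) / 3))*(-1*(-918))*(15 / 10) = 453856.28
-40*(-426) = 17040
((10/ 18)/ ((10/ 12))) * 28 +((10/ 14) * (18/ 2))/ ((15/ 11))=491/21 = 23.38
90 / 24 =15/4 = 3.75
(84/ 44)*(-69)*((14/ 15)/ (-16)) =3381/440 = 7.68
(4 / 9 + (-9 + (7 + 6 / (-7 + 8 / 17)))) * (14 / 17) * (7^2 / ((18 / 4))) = -22.19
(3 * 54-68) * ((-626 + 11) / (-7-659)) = 9635/111 = 86.80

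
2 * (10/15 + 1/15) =22/15 = 1.47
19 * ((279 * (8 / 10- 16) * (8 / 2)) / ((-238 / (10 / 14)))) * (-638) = -514069776/833 = -617130.58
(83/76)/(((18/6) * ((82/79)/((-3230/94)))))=-557345/46248 = -12.05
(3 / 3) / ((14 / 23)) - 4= -33/14 = -2.36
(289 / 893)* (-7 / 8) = -2023/7144 = -0.28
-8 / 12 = -2/3 = -0.67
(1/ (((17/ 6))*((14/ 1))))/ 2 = 3/238 = 0.01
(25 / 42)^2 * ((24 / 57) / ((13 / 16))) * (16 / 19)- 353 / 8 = -728013389/16556904 = -43.97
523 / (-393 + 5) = -523/388 = -1.35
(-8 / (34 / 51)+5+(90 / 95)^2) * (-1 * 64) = 140992/361 = 390.56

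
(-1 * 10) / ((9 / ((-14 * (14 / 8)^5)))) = 588245/2304 = 255.31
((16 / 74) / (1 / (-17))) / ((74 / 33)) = -2244/1369 = -1.64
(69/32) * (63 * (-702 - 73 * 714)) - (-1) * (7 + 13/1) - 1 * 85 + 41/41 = -28703497/4 = -7175874.25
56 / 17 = 3.29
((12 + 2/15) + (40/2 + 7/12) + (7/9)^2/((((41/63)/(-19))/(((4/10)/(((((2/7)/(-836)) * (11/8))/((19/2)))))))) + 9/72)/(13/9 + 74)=60241357/31816 = 1893.43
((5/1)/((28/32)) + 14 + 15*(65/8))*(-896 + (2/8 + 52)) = -26760375/224 = -119465.96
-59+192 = 133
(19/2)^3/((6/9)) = 20577/16 = 1286.06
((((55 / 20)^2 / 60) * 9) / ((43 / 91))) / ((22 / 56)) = 21021/3440 = 6.11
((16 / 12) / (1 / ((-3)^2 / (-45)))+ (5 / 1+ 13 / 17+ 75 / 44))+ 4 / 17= 4909/660 = 7.44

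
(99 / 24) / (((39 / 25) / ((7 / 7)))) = 275/104 = 2.64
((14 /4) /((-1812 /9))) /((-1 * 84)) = 1/4832 = 0.00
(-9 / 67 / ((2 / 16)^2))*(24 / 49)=-4.21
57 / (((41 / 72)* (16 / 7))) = 3591/82 = 43.79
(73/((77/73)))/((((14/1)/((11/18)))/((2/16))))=0.38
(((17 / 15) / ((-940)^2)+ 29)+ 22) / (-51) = -39762001/39762000 = -1.00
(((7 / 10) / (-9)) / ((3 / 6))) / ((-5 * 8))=7/1800 = 0.00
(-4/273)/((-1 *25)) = 4/6825 = 0.00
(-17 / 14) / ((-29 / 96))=816/203 = 4.02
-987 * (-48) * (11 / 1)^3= 63057456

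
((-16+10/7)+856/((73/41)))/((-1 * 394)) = -119113/100667 = -1.18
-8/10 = -4/5 = -0.80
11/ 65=0.17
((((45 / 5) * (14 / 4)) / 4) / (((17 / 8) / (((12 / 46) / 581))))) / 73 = 54/2369069 = 0.00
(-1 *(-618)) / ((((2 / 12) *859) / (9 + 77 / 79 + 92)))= 29871648/67861 = 440.19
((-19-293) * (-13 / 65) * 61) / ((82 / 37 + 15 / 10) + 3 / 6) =4514/5 = 902.80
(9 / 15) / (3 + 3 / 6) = 6/35 = 0.17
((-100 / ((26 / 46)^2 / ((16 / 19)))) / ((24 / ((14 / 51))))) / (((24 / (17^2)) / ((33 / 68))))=-1018325/57798 = -17.62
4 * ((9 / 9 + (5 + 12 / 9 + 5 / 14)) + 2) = 814/21 = 38.76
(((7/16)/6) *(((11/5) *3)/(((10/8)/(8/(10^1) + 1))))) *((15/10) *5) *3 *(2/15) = 2079/1000 = 2.08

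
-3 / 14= -0.21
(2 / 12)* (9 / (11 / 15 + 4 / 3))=45/62 = 0.73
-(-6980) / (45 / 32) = 44672/9 = 4963.56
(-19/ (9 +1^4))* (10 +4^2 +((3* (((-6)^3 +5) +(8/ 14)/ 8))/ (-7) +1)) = -43719/196 = -223.06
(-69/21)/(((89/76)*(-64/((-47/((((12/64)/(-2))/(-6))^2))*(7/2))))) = -2628992/89 = -29539.24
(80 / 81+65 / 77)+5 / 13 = 179710/81081 = 2.22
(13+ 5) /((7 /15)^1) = 270/7 = 38.57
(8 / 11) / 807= 8/8877 = 0.00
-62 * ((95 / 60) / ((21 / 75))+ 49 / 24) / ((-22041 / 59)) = 25429/19908 = 1.28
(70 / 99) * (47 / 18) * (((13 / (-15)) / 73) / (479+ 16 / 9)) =-4277/93813687 = 0.00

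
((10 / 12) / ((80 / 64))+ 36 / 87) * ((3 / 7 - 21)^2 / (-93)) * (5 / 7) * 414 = -448312320/308357 = -1453.87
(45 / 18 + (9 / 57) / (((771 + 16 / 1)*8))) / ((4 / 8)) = 299063/59812 = 5.00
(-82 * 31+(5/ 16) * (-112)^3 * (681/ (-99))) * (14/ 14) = 99578194/33 = 3017521.03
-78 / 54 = -13/9 = -1.44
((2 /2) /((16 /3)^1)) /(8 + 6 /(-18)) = 9/368 = 0.02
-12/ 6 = -2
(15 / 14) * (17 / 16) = 255/224 = 1.14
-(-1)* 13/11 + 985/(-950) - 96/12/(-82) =20783/85690 = 0.24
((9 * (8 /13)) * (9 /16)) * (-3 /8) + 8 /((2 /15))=12237/208 = 58.83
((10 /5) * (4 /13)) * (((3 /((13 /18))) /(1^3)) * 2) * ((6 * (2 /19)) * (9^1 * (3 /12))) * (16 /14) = 186624/22477 = 8.30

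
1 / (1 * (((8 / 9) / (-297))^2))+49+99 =7154401/64 = 111787.52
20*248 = 4960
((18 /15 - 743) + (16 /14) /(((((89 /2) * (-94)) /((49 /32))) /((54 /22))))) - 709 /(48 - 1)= -696532033/920260 = -756.89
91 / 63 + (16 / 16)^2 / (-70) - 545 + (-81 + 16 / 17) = -6679063/10710 = -623.63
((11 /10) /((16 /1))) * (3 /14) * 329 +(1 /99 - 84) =-2507251/31680 = -79.14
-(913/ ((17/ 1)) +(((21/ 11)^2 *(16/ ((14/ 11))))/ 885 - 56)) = 123699/55165 = 2.24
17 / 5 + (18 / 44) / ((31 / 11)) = 1099/310 = 3.55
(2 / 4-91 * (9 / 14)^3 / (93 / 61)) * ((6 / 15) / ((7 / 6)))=-5.27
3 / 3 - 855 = -854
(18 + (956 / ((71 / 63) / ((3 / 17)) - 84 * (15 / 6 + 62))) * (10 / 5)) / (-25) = -18048942/25569875 = -0.71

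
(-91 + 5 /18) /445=-1633/8010 = -0.20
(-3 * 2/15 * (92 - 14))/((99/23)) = -1196/165 = -7.25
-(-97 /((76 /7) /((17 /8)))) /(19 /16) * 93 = 1073499/722 = 1486.84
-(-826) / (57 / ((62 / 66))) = 25606/1881 = 13.61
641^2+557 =411438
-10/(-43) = 10/43 = 0.23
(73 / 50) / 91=73/4550 = 0.02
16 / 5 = 3.20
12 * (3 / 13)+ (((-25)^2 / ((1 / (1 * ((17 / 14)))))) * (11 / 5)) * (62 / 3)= 34508.72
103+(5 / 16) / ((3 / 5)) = 4969/48 = 103.52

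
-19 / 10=-1.90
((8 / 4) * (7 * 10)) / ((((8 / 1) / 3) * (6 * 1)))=35/4 = 8.75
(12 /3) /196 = 1/49 = 0.02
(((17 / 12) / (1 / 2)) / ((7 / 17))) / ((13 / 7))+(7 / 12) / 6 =3559/936 = 3.80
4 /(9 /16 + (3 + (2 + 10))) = 0.26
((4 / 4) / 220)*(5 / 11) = 1/484 = 0.00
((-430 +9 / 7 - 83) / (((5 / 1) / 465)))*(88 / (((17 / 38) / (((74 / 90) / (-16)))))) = 286229262/595 = 481057.58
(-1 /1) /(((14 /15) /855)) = -12825/14 = -916.07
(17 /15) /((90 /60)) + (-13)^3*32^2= -101237726/45 = -2249727.24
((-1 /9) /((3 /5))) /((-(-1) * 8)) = -5/216 = -0.02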